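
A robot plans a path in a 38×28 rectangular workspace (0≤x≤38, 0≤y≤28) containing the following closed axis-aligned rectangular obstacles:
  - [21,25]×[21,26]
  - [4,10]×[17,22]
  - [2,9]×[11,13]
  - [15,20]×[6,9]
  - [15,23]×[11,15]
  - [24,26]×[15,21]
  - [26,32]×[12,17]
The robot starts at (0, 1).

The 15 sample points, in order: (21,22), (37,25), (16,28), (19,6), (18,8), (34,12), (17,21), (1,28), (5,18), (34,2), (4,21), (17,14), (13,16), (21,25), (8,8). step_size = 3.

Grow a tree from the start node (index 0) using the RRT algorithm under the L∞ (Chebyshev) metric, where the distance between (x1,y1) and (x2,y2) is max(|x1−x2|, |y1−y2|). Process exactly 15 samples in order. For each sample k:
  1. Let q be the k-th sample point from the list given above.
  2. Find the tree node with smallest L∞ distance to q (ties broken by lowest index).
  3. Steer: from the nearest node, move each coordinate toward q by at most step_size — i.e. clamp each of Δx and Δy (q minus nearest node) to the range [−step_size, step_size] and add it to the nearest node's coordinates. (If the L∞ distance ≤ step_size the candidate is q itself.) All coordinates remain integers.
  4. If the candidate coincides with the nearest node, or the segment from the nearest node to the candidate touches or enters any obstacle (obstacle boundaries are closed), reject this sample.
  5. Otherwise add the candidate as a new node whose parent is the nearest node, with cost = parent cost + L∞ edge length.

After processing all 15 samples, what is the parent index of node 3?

Parent of node 3: 2

1. q=(21,22) nearest=0 d=21 new=(3,4) → add node 1 parent=0 cost=3
2. q=(37,25) nearest=1 d=34 new=(6,7) → add node 2 parent=1 cost=6
3. q=(16,28) nearest=2 d=21 new=(9,10) → add node 3 parent=2 cost=9
4. q=(19,6) nearest=3 d=10 new=(12,7) → add node 4 parent=3 cost=12
5. q=(18,8) nearest=4 d=6 new=(15,8) → blocked by [15,20]×[6,9], reject
6. q=(34,12) nearest=4 d=22 new=(15,10) → add node 5 parent=4 cost=15
7. q=(17,21) nearest=3 d=11 new=(12,13) → add node 6 parent=3 cost=12
8. q=(1,28) nearest=6 d=15 new=(9,16) → add node 7 parent=6 cost=15
9. q=(5,18) nearest=7 d=4 new=(6,18) → blocked by [4,10]×[17,22], reject
10. q=(34,2) nearest=5 d=19 new=(18,7) → blocked by [15,20]×[6,9], reject
11. q=(4,21) nearest=7 d=5 new=(6,19) → blocked by [4,10]×[17,22], reject
12. q=(17,14) nearest=5 d=4 new=(17,13) → blocked by [15,23]×[11,15], reject
13. q=(13,16) nearest=6 d=3 new=(13,16) → add node 8 parent=6 cost=15
14. q=(21,25) nearest=8 d=9 new=(16,19) → add node 9 parent=8 cost=18
15. q=(8,8) nearest=2 d=2 new=(8,8) → add node 10 parent=2 cost=8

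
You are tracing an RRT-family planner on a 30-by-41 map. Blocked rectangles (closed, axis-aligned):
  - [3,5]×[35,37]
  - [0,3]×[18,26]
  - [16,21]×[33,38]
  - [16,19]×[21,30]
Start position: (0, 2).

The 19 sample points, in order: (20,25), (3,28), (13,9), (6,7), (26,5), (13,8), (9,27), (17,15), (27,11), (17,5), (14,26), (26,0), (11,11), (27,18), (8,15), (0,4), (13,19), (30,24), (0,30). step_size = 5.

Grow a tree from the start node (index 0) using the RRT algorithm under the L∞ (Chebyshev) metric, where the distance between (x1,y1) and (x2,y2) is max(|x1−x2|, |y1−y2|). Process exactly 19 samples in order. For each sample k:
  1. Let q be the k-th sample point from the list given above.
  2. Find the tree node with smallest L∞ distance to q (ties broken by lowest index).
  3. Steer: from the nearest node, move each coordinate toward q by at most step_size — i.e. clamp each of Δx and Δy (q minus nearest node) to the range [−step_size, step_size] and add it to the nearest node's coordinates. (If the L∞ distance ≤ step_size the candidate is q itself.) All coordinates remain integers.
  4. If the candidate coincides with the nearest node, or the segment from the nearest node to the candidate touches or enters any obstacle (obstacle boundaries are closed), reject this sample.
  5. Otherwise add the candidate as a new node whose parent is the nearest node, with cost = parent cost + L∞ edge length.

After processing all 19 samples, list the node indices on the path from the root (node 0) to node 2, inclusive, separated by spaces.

Path: 0 1 2

1. q=(20,25) nearest=0 d=23 new=(5,7) → add node 1 parent=0 cost=5
2. q=(3,28) nearest=1 d=21 new=(3,12) → add node 2 parent=1 cost=10
3. q=(13,9) nearest=1 d=8 new=(10,9) → add node 3 parent=1 cost=10
4. q=(6,7) nearest=1 d=1 new=(6,7) → add node 4 parent=1 cost=6
5. q=(26,5) nearest=3 d=16 new=(15,5) → add node 5 parent=3 cost=15
6. q=(13,8) nearest=3 d=3 new=(13,8) → add node 6 parent=3 cost=13
7. q=(9,27) nearest=2 d=15 new=(8,17) → add node 7 parent=2 cost=15
8. q=(17,15) nearest=3 d=7 new=(15,14) → add node 8 parent=3 cost=15
9. q=(27,11) nearest=5 d=12 new=(20,10) → add node 9 parent=5 cost=20
10. q=(17,5) nearest=5 d=2 new=(17,5) → add node 10 parent=5 cost=17
11. q=(14,26) nearest=7 d=9 new=(13,22) → add node 11 parent=7 cost=20
12. q=(26,0) nearest=10 d=9 new=(22,0) → add node 12 parent=10 cost=22
13. q=(11,11) nearest=3 d=2 new=(11,11) → add node 13 parent=3 cost=12
14. q=(27,18) nearest=9 d=8 new=(25,15) → add node 14 parent=9 cost=25
15. q=(8,15) nearest=7 d=2 new=(8,15) → add node 15 parent=7 cost=17
16. q=(0,4) nearest=0 d=2 new=(0,4) → add node 16 parent=0 cost=2
17. q=(13,19) nearest=11 d=3 new=(13,19) → add node 17 parent=11 cost=23
18. q=(30,24) nearest=14 d=9 new=(30,20) → add node 18 parent=14 cost=30
19. q=(0,30) nearest=7 d=13 new=(3,22) → blocked by [0,3]×[18,26], reject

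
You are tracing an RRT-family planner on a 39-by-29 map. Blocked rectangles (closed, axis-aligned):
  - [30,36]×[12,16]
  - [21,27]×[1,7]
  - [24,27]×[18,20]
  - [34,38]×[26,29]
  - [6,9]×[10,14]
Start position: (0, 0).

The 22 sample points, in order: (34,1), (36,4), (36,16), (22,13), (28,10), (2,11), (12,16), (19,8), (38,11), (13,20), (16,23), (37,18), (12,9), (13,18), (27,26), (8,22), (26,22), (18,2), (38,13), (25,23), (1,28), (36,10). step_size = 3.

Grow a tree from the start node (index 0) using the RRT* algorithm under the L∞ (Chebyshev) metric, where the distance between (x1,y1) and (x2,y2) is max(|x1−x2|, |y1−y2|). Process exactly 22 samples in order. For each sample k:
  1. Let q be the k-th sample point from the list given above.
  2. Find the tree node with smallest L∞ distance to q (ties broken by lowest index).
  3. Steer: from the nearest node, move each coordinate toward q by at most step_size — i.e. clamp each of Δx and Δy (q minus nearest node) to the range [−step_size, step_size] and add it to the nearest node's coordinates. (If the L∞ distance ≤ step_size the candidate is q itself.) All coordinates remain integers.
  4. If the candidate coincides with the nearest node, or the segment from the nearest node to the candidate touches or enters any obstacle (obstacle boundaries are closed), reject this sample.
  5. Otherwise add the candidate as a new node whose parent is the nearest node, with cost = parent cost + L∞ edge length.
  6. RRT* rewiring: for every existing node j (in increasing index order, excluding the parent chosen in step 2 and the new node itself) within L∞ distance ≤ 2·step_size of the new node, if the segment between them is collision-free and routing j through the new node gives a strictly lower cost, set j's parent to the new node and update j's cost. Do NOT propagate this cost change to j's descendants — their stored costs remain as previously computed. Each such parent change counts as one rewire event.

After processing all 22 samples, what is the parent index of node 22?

1. q=(34,1) nearest=0 d=34 new=(3,1) → add node 1 parent=0 cost=3
2. q=(36,4) nearest=1 d=33 new=(6,4) → add node 2 parent=1 cost=6
3. q=(36,16) nearest=2 d=30 new=(9,7) → add node 3 parent=2 cost=9
4. q=(22,13) nearest=3 d=13 new=(12,10) → add node 4 parent=3 cost=12
5. q=(28,10) nearest=4 d=16 new=(15,10) → add node 5 parent=4 cost=15
6. q=(2,11) nearest=2 d=7 new=(3,7) → add node 6 parent=2 cost=9
7. q=(12,16) nearest=4 d=6 new=(12,13) → add node 7 parent=4 cost=15
8. q=(19,8) nearest=5 d=4 new=(18,8) → add node 8 parent=5 cost=18
9. q=(38,11) nearest=8 d=20 new=(21,11) → add node 9 parent=8 cost=21
10. q=(13,20) nearest=7 d=7 new=(13,16) → add node 10 parent=7 cost=18
11. q=(16,23) nearest=10 d=7 new=(16,19) → add node 11 parent=10 cost=21
12. q=(37,18) nearest=9 d=16 new=(24,14) → add node 12 parent=9 cost=24
13. q=(12,9) nearest=4 d=1 new=(12,9) → add node 13 parent=4 cost=13
14. q=(13,18) nearest=10 d=2 new=(13,18) → add node 14 parent=10 cost=20
15. q=(27,26) nearest=11 d=11 new=(19,22) → add node 15 parent=11 cost=24
16. q=(8,22) nearest=14 d=5 new=(10,21) → add node 16 parent=14 cost=23
17. q=(26,22) nearest=15 d=7 new=(22,22) → add node 17 parent=15 cost=27
18. q=(18,2) nearest=8 d=6 new=(18,5) → add node 18 parent=8 cost=21
19. q=(38,13) nearest=12 d=14 new=(27,13) → add node 19 parent=12 cost=27
20. q=(25,23) nearest=17 d=3 new=(25,23) → add node 20 parent=17 cost=30
21. q=(1,28) nearest=16 d=9 new=(7,24) → add node 21 parent=16 cost=26
22. q=(36,10) nearest=19 d=9 new=(30,10) → add node 22 parent=19 cost=30

Parent of node 22: 19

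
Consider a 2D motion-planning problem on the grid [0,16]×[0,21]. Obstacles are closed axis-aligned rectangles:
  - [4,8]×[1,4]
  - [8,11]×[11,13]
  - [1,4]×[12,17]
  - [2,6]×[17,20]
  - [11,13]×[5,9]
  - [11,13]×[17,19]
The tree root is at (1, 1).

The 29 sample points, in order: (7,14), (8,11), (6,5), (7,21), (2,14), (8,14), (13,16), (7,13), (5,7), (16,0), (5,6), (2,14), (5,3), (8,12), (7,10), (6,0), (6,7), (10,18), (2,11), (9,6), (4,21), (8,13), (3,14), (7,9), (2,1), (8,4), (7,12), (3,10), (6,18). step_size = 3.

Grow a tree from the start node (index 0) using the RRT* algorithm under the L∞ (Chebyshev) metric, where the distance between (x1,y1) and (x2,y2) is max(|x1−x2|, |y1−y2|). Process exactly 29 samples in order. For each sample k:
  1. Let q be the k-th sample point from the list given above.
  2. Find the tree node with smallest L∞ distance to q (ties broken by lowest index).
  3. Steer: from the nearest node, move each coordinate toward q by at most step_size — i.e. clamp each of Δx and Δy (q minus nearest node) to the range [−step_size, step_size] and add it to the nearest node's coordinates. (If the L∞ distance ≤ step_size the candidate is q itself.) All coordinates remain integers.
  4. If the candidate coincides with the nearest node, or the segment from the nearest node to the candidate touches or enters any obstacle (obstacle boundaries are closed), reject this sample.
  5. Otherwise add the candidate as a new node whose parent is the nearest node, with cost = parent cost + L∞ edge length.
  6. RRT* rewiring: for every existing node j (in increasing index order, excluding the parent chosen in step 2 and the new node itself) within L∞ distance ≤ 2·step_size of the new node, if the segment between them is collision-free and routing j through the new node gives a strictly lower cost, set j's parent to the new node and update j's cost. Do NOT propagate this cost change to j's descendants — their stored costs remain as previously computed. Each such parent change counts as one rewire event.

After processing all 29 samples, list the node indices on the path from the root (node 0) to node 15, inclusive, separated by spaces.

Path: 0 1 2 9 15

1. q=(7,14) nearest=0 d=13 new=(4,4) → blocked by [4,8]×[1,4], reject
2. q=(8,11) nearest=0 d=10 new=(4,4) → blocked by [4,8]×[1,4], reject
3. q=(6,5) nearest=0 d=5 new=(4,4) → blocked by [4,8]×[1,4], reject
4. q=(7,21) nearest=0 d=20 new=(4,4) → blocked by [4,8]×[1,4], reject
5. q=(2,14) nearest=0 d=13 new=(2,4) → add node 1 parent=0 cost=3
6. q=(8,14) nearest=1 d=10 new=(5,7) → add node 2 parent=1 cost=6
7. q=(13,16) nearest=2 d=9 new=(8,10) → add node 3 parent=2 cost=9
8. q=(7,13) nearest=3 d=3 new=(7,13) → add node 4 parent=3 cost=12
9. q=(5,7) nearest=2 d=0 → coincident, reject
10. q=(16,0) nearest=3 d=10 new=(11,7) → blocked by [11,13]×[5,9], reject
11. q=(5,6) nearest=2 d=1 new=(5,6) → add node 5 parent=2 cost=7
12. q=(2,14) nearest=4 d=5 new=(4,14) → blocked by [1,4]×[12,17], reject
13. q=(5,3) nearest=1 d=3 new=(5,3) → blocked by [4,8]×[1,4], reject
14. q=(8,12) nearest=4 d=1 new=(8,12) → blocked by [8,11]×[11,13], reject
15. q=(7,10) nearest=3 d=1 new=(7,10) → add node 6 parent=3 cost=10
16. q=(6,0) nearest=1 d=4 new=(5,1) → blocked by [4,8]×[1,4], reject
17. q=(6,7) nearest=2 d=1 new=(6,7) → add node 7 parent=2 cost=7
18. q=(10,18) nearest=4 d=5 new=(10,16) → add node 8 parent=4 cost=15
19. q=(2,11) nearest=2 d=4 new=(2,10) → add node 9 parent=2 cost=9
20. q=(9,6) nearest=7 d=3 new=(9,6) → add node 10 parent=7 cost=10
21. q=(4,21) nearest=8 d=6 new=(7,19) → add node 11 parent=8 cost=18
22. q=(8,13) nearest=4 d=1 new=(8,13) → blocked by [8,11]×[11,13], reject
23. q=(3,14) nearest=4 d=4 new=(4,14) → blocked by [1,4]×[12,17], reject
24. q=(7,9) nearest=3 d=1 new=(7,9) → add node 12 parent=3 cost=10
25. q=(2,1) nearest=0 d=1 new=(2,1) → add node 13 parent=0 cost=1; rewire 5→13 (6<7)
26. q=(8,4) nearest=10 d=2 new=(8,4) → blocked by [4,8]×[1,4], reject
27. q=(7,12) nearest=4 d=1 new=(7,12) → add node 14 parent=4 cost=13
28. q=(3,10) nearest=9 d=1 new=(3,10) → add node 15 parent=9 cost=10
29. q=(6,18) nearest=11 d=1 new=(6,18) → blocked by [2,6]×[17,20], reject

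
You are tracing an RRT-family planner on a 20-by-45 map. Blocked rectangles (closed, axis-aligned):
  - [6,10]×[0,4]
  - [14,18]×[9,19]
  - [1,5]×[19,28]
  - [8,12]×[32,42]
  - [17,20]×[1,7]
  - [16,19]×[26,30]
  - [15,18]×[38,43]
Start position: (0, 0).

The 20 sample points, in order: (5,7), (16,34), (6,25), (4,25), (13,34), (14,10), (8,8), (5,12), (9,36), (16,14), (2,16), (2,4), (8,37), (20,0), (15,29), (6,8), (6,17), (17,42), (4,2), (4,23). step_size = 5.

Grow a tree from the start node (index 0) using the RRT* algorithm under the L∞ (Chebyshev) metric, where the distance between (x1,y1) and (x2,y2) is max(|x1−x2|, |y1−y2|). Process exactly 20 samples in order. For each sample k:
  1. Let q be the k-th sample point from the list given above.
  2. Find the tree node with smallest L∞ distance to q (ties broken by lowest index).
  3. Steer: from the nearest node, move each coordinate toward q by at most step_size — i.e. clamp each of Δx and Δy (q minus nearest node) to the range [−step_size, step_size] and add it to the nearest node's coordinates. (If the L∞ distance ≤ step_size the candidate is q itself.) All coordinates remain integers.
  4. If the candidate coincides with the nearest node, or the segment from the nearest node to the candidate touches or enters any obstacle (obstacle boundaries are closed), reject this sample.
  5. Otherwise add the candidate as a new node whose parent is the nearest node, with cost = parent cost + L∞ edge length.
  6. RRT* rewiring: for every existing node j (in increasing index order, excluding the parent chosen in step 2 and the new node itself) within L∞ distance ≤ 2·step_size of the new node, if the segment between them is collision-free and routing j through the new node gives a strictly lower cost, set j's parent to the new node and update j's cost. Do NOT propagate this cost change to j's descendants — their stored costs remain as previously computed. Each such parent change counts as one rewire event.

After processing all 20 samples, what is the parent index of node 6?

Parent of node 6: 9

1. q=(5,7) nearest=0 d=7 new=(5,5) → add node 1 parent=0 cost=5
2. q=(16,34) nearest=1 d=29 new=(10,10) → add node 2 parent=1 cost=10
3. q=(6,25) nearest=2 d=15 new=(6,15) → add node 3 parent=2 cost=15
4. q=(4,25) nearest=3 d=10 new=(4,20) → blocked by [1,5]×[19,28], reject
5. q=(13,34) nearest=3 d=19 new=(11,20) → add node 4 parent=3 cost=20
6. q=(14,10) nearest=2 d=4 new=(14,10) → blocked by [14,18]×[9,19], reject
7. q=(8,8) nearest=2 d=2 new=(8,8) → add node 5 parent=2 cost=12
8. q=(5,12) nearest=3 d=3 new=(5,12) → add node 6 parent=3 cost=18
9. q=(9,36) nearest=4 d=16 new=(9,25) → add node 7 parent=4 cost=25
10. q=(16,14) nearest=2 d=6 new=(15,14) → blocked by [14,18]×[9,19], reject
11. q=(2,16) nearest=3 d=4 new=(2,16) → add node 8 parent=3 cost=19
12. q=(2,4) nearest=1 d=3 new=(2,4) → add node 9 parent=1 cost=8; rewire 6→9 (16<18)
13. q=(8,37) nearest=7 d=12 new=(8,30) → add node 10 parent=7 cost=30
14. q=(20,0) nearest=2 d=10 new=(15,5) → add node 11 parent=2 cost=15
15. q=(15,29) nearest=7 d=6 new=(14,29) → add node 12 parent=7 cost=30
16. q=(6,8) nearest=5 d=2 new=(6,8) → add node 13 parent=5 cost=14
17. q=(6,17) nearest=3 d=2 new=(6,17) → add node 14 parent=3 cost=17
18. q=(17,42) nearest=10 d=12 new=(13,35) → blocked by [8,12]×[32,42], reject
19. q=(4,2) nearest=9 d=2 new=(4,2) → add node 15 parent=9 cost=10
20. q=(4,23) nearest=7 d=5 new=(4,23) → blocked by [1,5]×[19,28], reject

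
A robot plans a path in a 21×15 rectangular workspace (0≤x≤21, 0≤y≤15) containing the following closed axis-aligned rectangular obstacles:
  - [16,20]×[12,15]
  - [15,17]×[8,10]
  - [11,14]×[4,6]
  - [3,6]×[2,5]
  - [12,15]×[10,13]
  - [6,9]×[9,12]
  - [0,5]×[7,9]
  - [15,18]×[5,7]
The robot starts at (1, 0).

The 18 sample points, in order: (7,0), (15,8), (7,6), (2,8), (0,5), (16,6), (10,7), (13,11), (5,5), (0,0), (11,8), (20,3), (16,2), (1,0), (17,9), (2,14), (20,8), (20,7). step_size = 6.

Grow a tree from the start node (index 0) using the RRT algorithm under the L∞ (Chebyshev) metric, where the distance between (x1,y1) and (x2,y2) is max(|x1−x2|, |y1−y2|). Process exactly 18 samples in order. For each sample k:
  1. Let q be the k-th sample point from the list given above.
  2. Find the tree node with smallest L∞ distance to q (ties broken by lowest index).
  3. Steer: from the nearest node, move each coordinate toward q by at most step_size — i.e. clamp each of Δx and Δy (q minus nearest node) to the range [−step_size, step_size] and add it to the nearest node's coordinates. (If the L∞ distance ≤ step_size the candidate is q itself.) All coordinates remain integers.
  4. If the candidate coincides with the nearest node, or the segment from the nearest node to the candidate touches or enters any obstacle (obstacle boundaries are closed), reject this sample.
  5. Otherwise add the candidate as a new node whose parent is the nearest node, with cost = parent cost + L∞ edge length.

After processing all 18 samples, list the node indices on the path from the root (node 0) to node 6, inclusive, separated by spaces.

Path: 0 1 4 6

1. q=(7,0) nearest=0 d=6 new=(7,0) → add node 1 parent=0 cost=6
2. q=(15,8) nearest=1 d=8 new=(13,6) → blocked by [11,14]×[4,6], reject
3. q=(7,6) nearest=0 d=6 new=(7,6) → blocked by [3,6]×[2,5], reject
4. q=(2,8) nearest=0 d=8 new=(2,6) → add node 2 parent=0 cost=6
5. q=(0,5) nearest=2 d=2 new=(0,5) → add node 3 parent=2 cost=8
6. q=(16,6) nearest=1 d=9 new=(13,6) → blocked by [11,14]×[4,6], reject
7. q=(10,7) nearest=1 d=7 new=(10,6) → add node 4 parent=1 cost=12
8. q=(13,11) nearest=4 d=5 new=(13,11) → blocked by [12,15]×[10,13], reject
9. q=(5,5) nearest=2 d=3 new=(5,5) → blocked by [3,6]×[2,5], reject
10. q=(0,0) nearest=0 d=1 new=(0,0) → add node 5 parent=0 cost=1
11. q=(11,8) nearest=4 d=2 new=(11,8) → add node 6 parent=4 cost=14
12. q=(20,3) nearest=6 d=9 new=(17,3) → blocked by [11,14]×[4,6], reject
13. q=(16,2) nearest=4 d=6 new=(16,2) → blocked by [11,14]×[4,6], reject
14. q=(1,0) nearest=0 d=0 → coincident, reject
15. q=(17,9) nearest=6 d=6 new=(17,9) → blocked by [15,17]×[8,10], reject
16. q=(2,14) nearest=2 d=8 new=(2,12) → blocked by [0,5]×[7,9], reject
17. q=(20,8) nearest=6 d=9 new=(17,8) → blocked by [15,17]×[8,10], reject
18. q=(20,7) nearest=6 d=9 new=(17,7) → blocked by [15,18]×[5,7], reject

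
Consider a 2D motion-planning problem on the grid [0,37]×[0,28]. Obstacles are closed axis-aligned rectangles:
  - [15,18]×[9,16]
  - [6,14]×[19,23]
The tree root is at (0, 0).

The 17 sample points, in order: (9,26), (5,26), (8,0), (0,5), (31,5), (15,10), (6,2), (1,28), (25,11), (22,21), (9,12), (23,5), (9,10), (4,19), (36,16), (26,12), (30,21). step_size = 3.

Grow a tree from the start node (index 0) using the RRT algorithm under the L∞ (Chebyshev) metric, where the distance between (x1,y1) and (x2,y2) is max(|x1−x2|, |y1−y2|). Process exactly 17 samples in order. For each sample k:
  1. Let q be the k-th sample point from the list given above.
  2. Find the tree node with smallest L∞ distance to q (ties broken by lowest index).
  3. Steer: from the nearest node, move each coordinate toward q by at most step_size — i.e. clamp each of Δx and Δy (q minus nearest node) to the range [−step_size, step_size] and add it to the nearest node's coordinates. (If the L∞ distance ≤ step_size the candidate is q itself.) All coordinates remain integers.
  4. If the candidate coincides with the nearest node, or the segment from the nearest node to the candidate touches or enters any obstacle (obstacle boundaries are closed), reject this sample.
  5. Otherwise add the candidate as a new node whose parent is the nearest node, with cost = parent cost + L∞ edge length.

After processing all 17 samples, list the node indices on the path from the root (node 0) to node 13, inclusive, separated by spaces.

1. q=(9,26) nearest=0 d=26 new=(3,3) → add node 1 parent=0 cost=3
2. q=(5,26) nearest=1 d=23 new=(5,6) → add node 2 parent=1 cost=6
3. q=(8,0) nearest=1 d=5 new=(6,0) → add node 3 parent=1 cost=6
4. q=(0,5) nearest=1 d=3 new=(0,5) → add node 4 parent=1 cost=6
5. q=(31,5) nearest=3 d=25 new=(9,3) → add node 5 parent=3 cost=9
6. q=(15,10) nearest=5 d=7 new=(12,6) → add node 6 parent=5 cost=12
7. q=(6,2) nearest=3 d=2 new=(6,2) → add node 7 parent=3 cost=8
8. q=(1,28) nearest=2 d=22 new=(2,9) → add node 8 parent=2 cost=9
9. q=(25,11) nearest=6 d=13 new=(15,9) → blocked by [15,18]×[9,16], reject
10. q=(22,21) nearest=6 d=15 new=(15,9) → blocked by [15,18]×[9,16], reject
11. q=(9,12) nearest=2 d=6 new=(8,9) → add node 9 parent=2 cost=9
12. q=(23,5) nearest=6 d=11 new=(15,5) → add node 10 parent=6 cost=15
13. q=(9,10) nearest=9 d=1 new=(9,10) → add node 11 parent=9 cost=10
14. q=(4,19) nearest=11 d=9 new=(6,13) → add node 12 parent=11 cost=13
15. q=(36,16) nearest=10 d=21 new=(18,8) → add node 13 parent=10 cost=18
16. q=(26,12) nearest=13 d=8 new=(21,11) → add node 14 parent=13 cost=21
17. q=(30,21) nearest=14 d=10 new=(24,14) → add node 15 parent=14 cost=24

Path: 0 1 3 5 6 10 13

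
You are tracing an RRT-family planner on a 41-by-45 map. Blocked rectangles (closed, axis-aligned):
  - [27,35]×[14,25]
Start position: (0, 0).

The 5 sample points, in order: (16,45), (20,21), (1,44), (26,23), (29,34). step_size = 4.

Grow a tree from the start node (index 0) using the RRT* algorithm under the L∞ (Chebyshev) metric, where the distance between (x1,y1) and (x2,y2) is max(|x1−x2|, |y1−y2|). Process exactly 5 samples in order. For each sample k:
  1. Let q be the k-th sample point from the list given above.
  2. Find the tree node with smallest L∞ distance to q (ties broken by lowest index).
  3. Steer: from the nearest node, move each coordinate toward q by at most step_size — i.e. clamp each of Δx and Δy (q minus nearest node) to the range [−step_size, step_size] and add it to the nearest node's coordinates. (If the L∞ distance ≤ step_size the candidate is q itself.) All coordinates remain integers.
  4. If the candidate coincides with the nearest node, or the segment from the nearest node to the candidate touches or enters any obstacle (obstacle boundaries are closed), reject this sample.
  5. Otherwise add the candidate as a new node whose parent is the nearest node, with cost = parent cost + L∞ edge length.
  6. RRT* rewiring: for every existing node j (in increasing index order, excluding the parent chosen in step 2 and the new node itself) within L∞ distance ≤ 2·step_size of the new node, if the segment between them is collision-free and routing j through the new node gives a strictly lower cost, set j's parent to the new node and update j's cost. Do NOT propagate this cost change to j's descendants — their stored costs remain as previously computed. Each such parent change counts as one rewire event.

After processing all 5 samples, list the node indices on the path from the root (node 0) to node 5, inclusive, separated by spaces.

Path: 0 1 2 4 5

1. q=(16,45) nearest=0 d=45 new=(4,4) → add node 1 parent=0 cost=4
2. q=(20,21) nearest=1 d=17 new=(8,8) → add node 2 parent=1 cost=8
3. q=(1,44) nearest=2 d=36 new=(4,12) → add node 3 parent=2 cost=12
4. q=(26,23) nearest=2 d=18 new=(12,12) → add node 4 parent=2 cost=12
5. q=(29,34) nearest=4 d=22 new=(16,16) → add node 5 parent=4 cost=16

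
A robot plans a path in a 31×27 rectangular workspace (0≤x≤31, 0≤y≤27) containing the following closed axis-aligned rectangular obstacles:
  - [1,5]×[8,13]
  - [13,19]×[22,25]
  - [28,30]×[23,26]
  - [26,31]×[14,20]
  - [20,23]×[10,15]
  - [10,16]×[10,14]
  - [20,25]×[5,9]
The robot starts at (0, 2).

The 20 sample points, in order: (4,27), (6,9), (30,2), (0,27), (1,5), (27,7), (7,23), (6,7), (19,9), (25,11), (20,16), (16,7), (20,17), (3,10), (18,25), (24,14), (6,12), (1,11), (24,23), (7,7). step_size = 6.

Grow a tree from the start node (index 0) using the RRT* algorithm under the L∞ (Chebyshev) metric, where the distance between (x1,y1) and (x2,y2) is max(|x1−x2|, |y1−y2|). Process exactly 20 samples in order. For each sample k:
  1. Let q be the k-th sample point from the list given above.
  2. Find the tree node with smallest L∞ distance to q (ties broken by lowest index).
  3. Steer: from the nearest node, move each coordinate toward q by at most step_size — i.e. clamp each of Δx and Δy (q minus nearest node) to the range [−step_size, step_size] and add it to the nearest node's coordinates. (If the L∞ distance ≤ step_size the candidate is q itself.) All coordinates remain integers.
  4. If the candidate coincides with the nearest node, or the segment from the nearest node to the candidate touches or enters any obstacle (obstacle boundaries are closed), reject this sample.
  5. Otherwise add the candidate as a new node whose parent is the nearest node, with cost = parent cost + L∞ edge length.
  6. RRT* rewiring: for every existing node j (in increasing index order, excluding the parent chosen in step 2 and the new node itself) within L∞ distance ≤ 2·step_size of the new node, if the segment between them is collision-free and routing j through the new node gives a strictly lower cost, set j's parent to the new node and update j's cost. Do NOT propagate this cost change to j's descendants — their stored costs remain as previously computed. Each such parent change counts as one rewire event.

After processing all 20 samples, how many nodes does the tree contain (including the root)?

Node count: 12

1. q=(4,27) nearest=0 d=25 new=(4,8) → blocked by [1,5]×[8,13], reject
2. q=(6,9) nearest=0 d=7 new=(6,8) → add node 1 parent=0 cost=6
3. q=(30,2) nearest=1 d=24 new=(12,2) → add node 2 parent=1 cost=12
4. q=(0,27) nearest=1 d=19 new=(0,14) → blocked by [1,5]×[8,13], reject
5. q=(1,5) nearest=0 d=3 new=(1,5) → add node 3 parent=0 cost=3
6. q=(27,7) nearest=2 d=15 new=(18,7) → add node 4 parent=2 cost=18
7. q=(7,23) nearest=1 d=15 new=(7,14) → add node 5 parent=1 cost=12
8. q=(6,7) nearest=1 d=1 new=(6,7) → add node 6 parent=1 cost=7
9. q=(19,9) nearest=4 d=2 new=(19,9) → add node 7 parent=4 cost=20
10. q=(25,11) nearest=7 d=6 new=(25,11) → blocked by [20,23]×[10,15], reject
11. q=(20,16) nearest=7 d=7 new=(20,15) → blocked by [20,23]×[10,15], reject
12. q=(16,7) nearest=4 d=2 new=(16,7) → add node 8 parent=4 cost=20
13. q=(20,17) nearest=7 d=8 new=(20,15) → blocked by [20,23]×[10,15], reject
14. q=(3,10) nearest=1 d=3 new=(3,10) → blocked by [1,5]×[8,13], reject
15. q=(18,25) nearest=5 d=11 new=(13,20) → add node 9 parent=5 cost=18
16. q=(24,14) nearest=7 d=5 new=(24,14) → blocked by [20,23]×[10,15], reject
17. q=(6,12) nearest=5 d=2 new=(6,12) → add node 10 parent=5 cost=14
18. q=(1,11) nearest=1 d=5 new=(1,11) → blocked by [1,5]×[8,13], reject
19. q=(24,23) nearest=9 d=11 new=(19,23) → blocked by [13,19]×[22,25], reject
20. q=(7,7) nearest=1 d=1 new=(7,7) → add node 11 parent=1 cost=7; rewire 7→11 (19<20); rewire 8→11 (16<20); rewire 10→11 (12<14)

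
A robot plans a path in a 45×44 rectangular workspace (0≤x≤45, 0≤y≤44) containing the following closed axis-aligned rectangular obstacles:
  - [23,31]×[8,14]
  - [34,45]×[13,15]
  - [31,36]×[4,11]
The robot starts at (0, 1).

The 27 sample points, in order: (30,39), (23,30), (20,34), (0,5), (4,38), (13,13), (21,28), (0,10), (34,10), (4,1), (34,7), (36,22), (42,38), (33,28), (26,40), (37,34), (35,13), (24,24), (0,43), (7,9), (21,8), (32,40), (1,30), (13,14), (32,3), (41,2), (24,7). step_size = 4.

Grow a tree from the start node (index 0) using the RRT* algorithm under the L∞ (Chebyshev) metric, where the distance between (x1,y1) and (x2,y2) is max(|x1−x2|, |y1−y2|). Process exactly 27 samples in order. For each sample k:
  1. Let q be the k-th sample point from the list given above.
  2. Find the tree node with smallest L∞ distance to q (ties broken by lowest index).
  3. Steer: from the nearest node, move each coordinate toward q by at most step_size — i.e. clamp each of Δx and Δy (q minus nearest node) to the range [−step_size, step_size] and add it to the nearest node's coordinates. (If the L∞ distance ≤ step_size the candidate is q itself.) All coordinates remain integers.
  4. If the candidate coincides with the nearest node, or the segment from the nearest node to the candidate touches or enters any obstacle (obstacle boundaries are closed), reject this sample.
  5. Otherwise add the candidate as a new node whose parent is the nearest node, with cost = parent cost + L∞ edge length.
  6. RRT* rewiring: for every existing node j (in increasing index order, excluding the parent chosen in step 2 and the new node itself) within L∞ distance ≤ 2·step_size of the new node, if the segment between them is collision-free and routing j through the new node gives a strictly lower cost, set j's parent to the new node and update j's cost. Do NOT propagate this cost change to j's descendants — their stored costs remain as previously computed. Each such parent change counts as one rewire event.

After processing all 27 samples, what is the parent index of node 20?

1. q=(30,39) nearest=0 d=38 new=(4,5) → add node 1 parent=0 cost=4
2. q=(23,30) nearest=1 d=25 new=(8,9) → add node 2 parent=1 cost=8
3. q=(20,34) nearest=2 d=25 new=(12,13) → add node 3 parent=2 cost=12
4. q=(0,5) nearest=0 d=4 new=(0,5) → add node 4 parent=0 cost=4
5. q=(4,38) nearest=3 d=25 new=(8,17) → add node 5 parent=3 cost=16
6. q=(13,13) nearest=3 d=1 new=(13,13) → add node 6 parent=3 cost=13
7. q=(21,28) nearest=5 d=13 new=(12,21) → add node 7 parent=5 cost=20
8. q=(0,10) nearest=1 d=5 new=(0,9) → add node 8 parent=1 cost=8
9. q=(34,10) nearest=6 d=21 new=(17,10) → add node 9 parent=6 cost=17
10. q=(4,1) nearest=0 d=4 new=(4,1) → add node 10 parent=0 cost=4
11. q=(34,7) nearest=9 d=17 new=(21,7) → add node 11 parent=9 cost=21
12. q=(36,22) nearest=11 d=15 new=(25,11) → blocked by [23,31]×[8,14], reject
13. q=(42,38) nearest=9 d=28 new=(21,14) → add node 12 parent=9 cost=21
14. q=(33,28) nearest=12 d=14 new=(25,18) → add node 13 parent=12 cost=25
15. q=(26,40) nearest=7 d=19 new=(16,25) → add node 14 parent=7 cost=24
16. q=(37,34) nearest=13 d=16 new=(29,22) → add node 15 parent=13 cost=29
17. q=(35,13) nearest=15 d=9 new=(33,18) → add node 16 parent=15 cost=33
18. q=(24,24) nearest=15 d=5 new=(25,24) → add node 17 parent=15 cost=33
19. q=(0,43) nearest=14 d=18 new=(12,29) → add node 18 parent=14 cost=28
20. q=(7,9) nearest=2 d=1 new=(7,9) → add node 19 parent=2 cost=9
21. q=(21,8) nearest=11 d=1 new=(21,8) → add node 20 parent=11 cost=22
22. q=(32,40) nearest=14 d=16 new=(20,29) → add node 21 parent=14 cost=28
23. q=(1,30) nearest=7 d=11 new=(8,25) → add node 22 parent=7 cost=24
24. q=(13,14) nearest=3 d=1 new=(13,14) → add node 23 parent=3 cost=13; rewire 20→23 (21<22)
25. q=(32,3) nearest=11 d=11 new=(25,3) → add node 24 parent=11 cost=25
26. q=(41,2) nearest=13 d=16 new=(29,14) → blocked by [23,31]×[8,14], reject
27. q=(24,7) nearest=11 d=3 new=(24,7) → add node 25 parent=11 cost=24

Parent of node 20: 23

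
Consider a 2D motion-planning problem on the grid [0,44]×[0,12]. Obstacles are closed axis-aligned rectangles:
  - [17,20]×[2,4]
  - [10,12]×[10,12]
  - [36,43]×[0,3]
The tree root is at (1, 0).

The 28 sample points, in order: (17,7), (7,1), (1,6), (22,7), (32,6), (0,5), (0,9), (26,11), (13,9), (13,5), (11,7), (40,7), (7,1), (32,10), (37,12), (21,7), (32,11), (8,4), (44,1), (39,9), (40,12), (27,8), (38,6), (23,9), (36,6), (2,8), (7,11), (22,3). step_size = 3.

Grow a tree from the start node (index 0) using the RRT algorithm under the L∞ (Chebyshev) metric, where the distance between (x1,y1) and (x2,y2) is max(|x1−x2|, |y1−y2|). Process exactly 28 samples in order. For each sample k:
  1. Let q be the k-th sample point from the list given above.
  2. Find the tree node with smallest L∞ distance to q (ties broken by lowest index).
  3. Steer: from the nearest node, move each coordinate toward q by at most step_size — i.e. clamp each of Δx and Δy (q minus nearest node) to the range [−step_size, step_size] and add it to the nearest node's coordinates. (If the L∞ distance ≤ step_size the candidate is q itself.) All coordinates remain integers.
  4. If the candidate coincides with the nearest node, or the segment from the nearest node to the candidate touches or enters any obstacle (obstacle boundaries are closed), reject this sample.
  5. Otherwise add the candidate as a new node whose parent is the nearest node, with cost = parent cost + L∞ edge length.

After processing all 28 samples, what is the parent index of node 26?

1. q=(17,7) nearest=0 d=16 new=(4,3) → add node 1 parent=0 cost=3
2. q=(7,1) nearest=1 d=3 new=(7,1) → add node 2 parent=1 cost=6
3. q=(1,6) nearest=1 d=3 new=(1,6) → add node 3 parent=1 cost=6
4. q=(22,7) nearest=2 d=15 new=(10,4) → add node 4 parent=2 cost=9
5. q=(32,6) nearest=4 d=22 new=(13,6) → add node 5 parent=4 cost=12
6. q=(0,5) nearest=3 d=1 new=(0,5) → add node 6 parent=3 cost=7
7. q=(0,9) nearest=3 d=3 new=(0,9) → add node 7 parent=3 cost=9
8. q=(26,11) nearest=5 d=13 new=(16,9) → add node 8 parent=5 cost=15
9. q=(13,9) nearest=5 d=3 new=(13,9) → add node 9 parent=5 cost=15
10. q=(13,5) nearest=5 d=1 new=(13,5) → add node 10 parent=5 cost=13
11. q=(11,7) nearest=5 d=2 new=(11,7) → add node 11 parent=5 cost=14
12. q=(40,7) nearest=8 d=24 new=(19,7) → add node 12 parent=8 cost=18
13. q=(7,1) nearest=2 d=0 → coincident, reject
14. q=(32,10) nearest=12 d=13 new=(22,10) → add node 13 parent=12 cost=21
15. q=(37,12) nearest=13 d=15 new=(25,12) → add node 14 parent=13 cost=24
16. q=(21,7) nearest=12 d=2 new=(21,7) → add node 15 parent=12 cost=20
17. q=(32,11) nearest=14 d=7 new=(28,11) → add node 16 parent=14 cost=27
18. q=(8,4) nearest=4 d=2 new=(8,4) → add node 17 parent=4 cost=11
19. q=(44,1) nearest=16 d=16 new=(31,8) → add node 18 parent=16 cost=30
20. q=(39,9) nearest=18 d=8 new=(34,9) → add node 19 parent=18 cost=33
21. q=(40,12) nearest=19 d=6 new=(37,12) → add node 20 parent=19 cost=36
22. q=(27,8) nearest=16 d=3 new=(27,8) → add node 21 parent=16 cost=30
23. q=(38,6) nearest=19 d=4 new=(37,6) → add node 22 parent=19 cost=36
24. q=(23,9) nearest=13 d=1 new=(23,9) → add node 23 parent=13 cost=22
25. q=(36,6) nearest=22 d=1 new=(36,6) → add node 24 parent=22 cost=37
26. q=(2,8) nearest=3 d=2 new=(2,8) → add node 25 parent=3 cost=8
27. q=(7,11) nearest=11 d=4 new=(8,10) → add node 26 parent=11 cost=17
28. q=(22,3) nearest=12 d=4 new=(22,4) → add node 27 parent=12 cost=21

Parent of node 26: 11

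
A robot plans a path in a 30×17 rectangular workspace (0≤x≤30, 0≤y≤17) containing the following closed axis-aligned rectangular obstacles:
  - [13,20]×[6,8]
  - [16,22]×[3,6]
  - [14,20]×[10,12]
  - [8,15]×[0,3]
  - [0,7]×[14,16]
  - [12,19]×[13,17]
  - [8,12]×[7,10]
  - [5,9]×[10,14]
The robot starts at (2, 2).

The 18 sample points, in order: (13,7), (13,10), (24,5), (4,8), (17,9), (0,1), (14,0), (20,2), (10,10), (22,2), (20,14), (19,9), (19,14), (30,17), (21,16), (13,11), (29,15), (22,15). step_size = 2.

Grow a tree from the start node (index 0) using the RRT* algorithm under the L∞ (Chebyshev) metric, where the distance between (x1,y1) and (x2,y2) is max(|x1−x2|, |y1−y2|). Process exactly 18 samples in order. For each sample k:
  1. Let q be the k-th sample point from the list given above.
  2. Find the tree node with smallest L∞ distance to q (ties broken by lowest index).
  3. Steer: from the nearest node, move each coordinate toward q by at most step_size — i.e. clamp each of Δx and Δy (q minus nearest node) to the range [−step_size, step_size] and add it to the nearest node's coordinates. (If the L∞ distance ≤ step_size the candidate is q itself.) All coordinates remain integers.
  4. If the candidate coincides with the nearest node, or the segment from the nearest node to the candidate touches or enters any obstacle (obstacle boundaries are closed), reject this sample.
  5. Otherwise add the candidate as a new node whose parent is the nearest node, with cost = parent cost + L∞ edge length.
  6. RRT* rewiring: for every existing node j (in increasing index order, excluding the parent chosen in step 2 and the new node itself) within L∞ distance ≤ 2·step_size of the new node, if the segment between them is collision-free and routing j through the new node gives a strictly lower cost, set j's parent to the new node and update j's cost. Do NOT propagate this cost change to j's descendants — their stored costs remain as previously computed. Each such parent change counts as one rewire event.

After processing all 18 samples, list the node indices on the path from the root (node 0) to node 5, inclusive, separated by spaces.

1. q=(13,7) nearest=0 d=11 new=(4,4) → add node 1 parent=0 cost=2
2. q=(13,10) nearest=1 d=9 new=(6,6) → add node 2 parent=1 cost=4
3. q=(24,5) nearest=2 d=18 new=(8,5) → add node 3 parent=2 cost=6
4. q=(4,8) nearest=2 d=2 new=(4,8) → add node 4 parent=2 cost=6
5. q=(17,9) nearest=3 d=9 new=(10,7) → blocked by [8,12]×[7,10], reject
6. q=(0,1) nearest=0 d=2 new=(0,1) → add node 5 parent=0 cost=2
7. q=(14,0) nearest=3 d=6 new=(10,3) → blocked by [8,15]×[0,3], reject
8. q=(20,2) nearest=3 d=12 new=(10,3) → blocked by [8,15]×[0,3], reject
9. q=(10,10) nearest=2 d=4 new=(8,8) → blocked by [8,12]×[7,10], reject
10. q=(22,2) nearest=3 d=14 new=(10,3) → blocked by [8,15]×[0,3], reject
11. q=(20,14) nearest=3 d=12 new=(10,7) → blocked by [8,12]×[7,10], reject
12. q=(19,9) nearest=3 d=11 new=(10,7) → blocked by [8,12]×[7,10], reject
13. q=(19,14) nearest=3 d=11 new=(10,7) → blocked by [8,12]×[7,10], reject
14. q=(30,17) nearest=3 d=22 new=(10,7) → blocked by [8,12]×[7,10], reject
15. q=(21,16) nearest=3 d=13 new=(10,7) → blocked by [8,12]×[7,10], reject
16. q=(13,11) nearest=3 d=6 new=(10,7) → blocked by [8,12]×[7,10], reject
17. q=(29,15) nearest=3 d=21 new=(10,7) → blocked by [8,12]×[7,10], reject
18. q=(22,15) nearest=3 d=14 new=(10,7) → blocked by [8,12]×[7,10], reject

Path: 0 5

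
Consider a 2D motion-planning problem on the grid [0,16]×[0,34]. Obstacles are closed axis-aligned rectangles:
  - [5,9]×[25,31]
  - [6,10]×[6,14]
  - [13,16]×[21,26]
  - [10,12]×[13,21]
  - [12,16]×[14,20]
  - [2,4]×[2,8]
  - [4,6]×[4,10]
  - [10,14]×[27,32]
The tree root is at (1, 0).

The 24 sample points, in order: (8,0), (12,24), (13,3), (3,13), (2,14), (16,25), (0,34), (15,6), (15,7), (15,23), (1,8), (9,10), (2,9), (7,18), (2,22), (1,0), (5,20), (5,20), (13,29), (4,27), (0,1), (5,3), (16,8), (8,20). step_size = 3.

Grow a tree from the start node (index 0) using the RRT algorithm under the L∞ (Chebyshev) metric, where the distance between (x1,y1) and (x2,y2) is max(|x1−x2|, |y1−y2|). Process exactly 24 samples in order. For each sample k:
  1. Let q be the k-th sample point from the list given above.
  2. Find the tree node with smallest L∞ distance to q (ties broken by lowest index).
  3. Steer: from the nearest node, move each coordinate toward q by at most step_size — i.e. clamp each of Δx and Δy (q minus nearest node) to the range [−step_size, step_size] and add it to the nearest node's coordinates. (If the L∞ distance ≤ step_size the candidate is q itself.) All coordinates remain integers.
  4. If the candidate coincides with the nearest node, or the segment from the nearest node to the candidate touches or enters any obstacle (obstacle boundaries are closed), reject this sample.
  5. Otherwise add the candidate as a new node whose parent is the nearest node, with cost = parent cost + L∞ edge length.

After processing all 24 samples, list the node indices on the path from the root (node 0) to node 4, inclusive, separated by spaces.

1. q=(8,0) nearest=0 d=7 new=(4,0) → add node 1 parent=0 cost=3
2. q=(12,24) nearest=0 d=24 new=(4,3) → blocked by [2,4]×[2,8], reject
3. q=(13,3) nearest=1 d=9 new=(7,3) → add node 2 parent=1 cost=6
4. q=(3,13) nearest=2 d=10 new=(4,6) → blocked by [2,4]×[2,8], reject
5. q=(2,14) nearest=2 d=11 new=(4,6) → blocked by [2,4]×[2,8], reject
6. q=(16,25) nearest=2 d=22 new=(10,6) → blocked by [6,10]×[6,14], reject
7. q=(0,34) nearest=2 d=31 new=(4,6) → blocked by [2,4]×[2,8], reject
8. q=(15,6) nearest=2 d=8 new=(10,6) → blocked by [6,10]×[6,14], reject
9. q=(15,7) nearest=2 d=8 new=(10,6) → blocked by [6,10]×[6,14], reject
10. q=(15,23) nearest=2 d=20 new=(10,6) → blocked by [6,10]×[6,14], reject
11. q=(1,8) nearest=2 d=6 new=(4,6) → blocked by [2,4]×[2,8], reject
12. q=(9,10) nearest=2 d=7 new=(9,6) → blocked by [6,10]×[6,14], reject
13. q=(2,9) nearest=2 d=6 new=(4,6) → blocked by [2,4]×[2,8], reject
14. q=(7,18) nearest=2 d=15 new=(7,6) → blocked by [6,10]×[6,14], reject
15. q=(2,22) nearest=2 d=19 new=(4,6) → blocked by [2,4]×[2,8], reject
16. q=(1,0) nearest=0 d=0 → coincident, reject
17. q=(5,20) nearest=2 d=17 new=(5,6) → blocked by [4,6]×[4,10], reject
18. q=(5,20) nearest=2 d=17 new=(5,6) → blocked by [4,6]×[4,10], reject
19. q=(13,29) nearest=2 d=26 new=(10,6) → blocked by [6,10]×[6,14], reject
20. q=(4,27) nearest=2 d=24 new=(4,6) → blocked by [2,4]×[2,8], reject
21. q=(0,1) nearest=0 d=1 new=(0,1) → add node 3 parent=0 cost=1
22. q=(5,3) nearest=2 d=2 new=(5,3) → add node 4 parent=2 cost=8
23. q=(16,8) nearest=2 d=9 new=(10,6) → blocked by [6,10]×[6,14], reject
24. q=(8,20) nearest=2 d=17 new=(8,6) → blocked by [6,10]×[6,14], reject

Path: 0 1 2 4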